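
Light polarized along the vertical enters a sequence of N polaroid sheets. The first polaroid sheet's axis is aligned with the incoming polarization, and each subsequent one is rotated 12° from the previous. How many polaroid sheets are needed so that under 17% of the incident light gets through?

First polarizer is aligned with the polarization: full transmission.
Each further stage multiplies by cos²(12°) = 0.9568.
After N polarizers: T = 0.9568^(N−1). Require T < 0.17 ⇒ N−1 > ln(0.17)/ln(0.9568) = 40.10, so N−1 ≥ 41 and N = 42.
Check: N=42 gives T = 0.1634 < 0.17; N=41 gives T = 0.1707.

N = 42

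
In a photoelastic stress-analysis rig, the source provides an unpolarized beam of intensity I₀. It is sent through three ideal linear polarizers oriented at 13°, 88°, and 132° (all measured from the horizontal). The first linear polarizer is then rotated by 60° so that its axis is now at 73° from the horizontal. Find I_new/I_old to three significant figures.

I_new/I_old ≈ 13.9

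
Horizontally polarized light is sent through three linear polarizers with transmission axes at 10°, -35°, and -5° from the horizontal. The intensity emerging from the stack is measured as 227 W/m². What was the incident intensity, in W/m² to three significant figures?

I₀ ≈ 624 W/m²

I₁ = I₀ cos²(10° − 0°) = I₀ cos²(10°) = 0.9698 I₀.
I₂ = I₁ cos²(-35° − 10°) = 0.9698 I₀ · cos²(45°) = 0.4849 I₀.
I₃ = I₂ cos²(-5° + 35°) = 0.4849 I₀ · cos²(30°) = 0.3637 I₀.
So 227 W/m² = 0.3637 I₀, giving I₀ = 227/0.3637 = 624.2 W/m².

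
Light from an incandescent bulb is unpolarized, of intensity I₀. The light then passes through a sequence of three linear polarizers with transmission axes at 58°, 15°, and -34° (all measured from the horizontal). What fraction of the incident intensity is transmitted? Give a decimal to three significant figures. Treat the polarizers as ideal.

Unpolarized light through the first polarizer → I₁ = ½ I₀, now polarized at 58°.
I₂ = I₁ cos²(15° − 58°) = 0.5 I₀ · cos²(43°) = 0.2674 I₀.
I₃ = I₂ cos²(-34° − 15°) = 0.2674 I₀ · cos²(49°) = 0.1151 I₀.
Transmitted fraction = 0.1151.

≈ 0.115 I₀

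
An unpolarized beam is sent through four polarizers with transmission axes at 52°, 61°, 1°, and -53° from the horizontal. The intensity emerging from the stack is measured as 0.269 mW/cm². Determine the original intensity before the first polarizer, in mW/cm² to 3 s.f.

I₀ ≈ 6.39 mW/cm²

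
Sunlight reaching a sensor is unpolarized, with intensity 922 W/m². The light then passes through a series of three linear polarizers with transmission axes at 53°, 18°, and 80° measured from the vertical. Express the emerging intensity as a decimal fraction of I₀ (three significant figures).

I/I₀ ≈ 0.0739

Unpolarized light through the first polarizer → I₁ = 922 W/m²/2 = 461 W/m², polarized at 53°.
I₂ = I₁ · cos²(35°) = 461 · 0.671 = 309.3 W/m².
I₃ = I₂ · cos²(62°) = 309.3 · 0.2204 = 68.18 W/m².
Transmitted fraction = 0.07395.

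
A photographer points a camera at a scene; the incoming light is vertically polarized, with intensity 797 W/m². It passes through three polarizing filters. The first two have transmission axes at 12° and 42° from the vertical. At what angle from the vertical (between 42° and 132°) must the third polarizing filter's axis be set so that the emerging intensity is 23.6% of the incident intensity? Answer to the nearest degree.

I₁ = I₀ cos²(12° − 0°) = I₀ cos²(12°) = 0.9568 I₀.
I₂ = I₁ cos²(42° − 12°) = 0.9568 I₀ · cos²(30°) = 0.7176 I₀.
Need I₃/I₀ = 0.236, so cos²(θ − 42°) = 0.236 / 0.7176 = 0.3289.
θ − 42° = arccos(√0.3289) = 55.0°, giving θ ≈ 42 + 55.0 = 97.0°.

θ ≈ 97°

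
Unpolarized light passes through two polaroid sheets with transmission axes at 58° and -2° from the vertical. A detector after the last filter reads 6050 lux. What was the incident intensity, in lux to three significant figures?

I₀ ≈ 4.84e4 lux

Unpolarized light through the first polarizer → I₁ = ½ I₀, now polarized at 58°.
I₂ = I₁ cos²(-2° − 58°) = 0.5 I₀ · cos²(60°) = 0.125 I₀.
So 6050 lux = 0.125 I₀, giving I₀ = 6050/0.125 = 4.84e+04 lux.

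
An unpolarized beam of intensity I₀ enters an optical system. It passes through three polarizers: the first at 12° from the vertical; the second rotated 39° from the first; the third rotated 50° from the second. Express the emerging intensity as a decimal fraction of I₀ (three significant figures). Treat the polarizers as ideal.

Unpolarized light through the first polarizer → I₁ = ½ I₀, now polarized at 12°.
I₂ = I₁ cos²(39°) = 0.5 · 0.604 I₀ = 0.302 I₀.
I₃ = I₂ cos²(50°) = 0.302 · 0.4132 I₀ = 0.1248 I₀.
Transmitted fraction = 0.1248.

≈ 0.125 I₀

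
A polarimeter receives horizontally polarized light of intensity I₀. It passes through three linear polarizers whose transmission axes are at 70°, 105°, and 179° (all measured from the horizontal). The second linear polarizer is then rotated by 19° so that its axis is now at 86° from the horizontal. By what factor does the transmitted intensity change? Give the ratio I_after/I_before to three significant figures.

I_new/I_old ≈ 0.0496

Before rotation:
By Malus's law, I₁ = I₀ cos²(70° − 0°) = I₀ cos²(70°) = 0.117 I₀.
I₂ = I₁ cos²(105° − 70°) = 0.117 I₀ · cos²(35°) = 0.07849 I₀.
I₃ = I₂ cos²(179° − 105°) = 0.07849 I₀ · cos²(74°) = 0.005964 I₀.
After rotation:
I₁ = I₀ cos²(70° − 0°) = I₀ cos²(70°) = 0.117 I₀.
I₂ = I₁ cos²(86° − 70°) = 0.117 I₀ · cos²(16°) = 0.1081 I₀.
Angle between axes 2 and 3: 87°. I₃ = 0.1081 I₀ · cos²(87°) = 0.0002961 I₀.
Ratio = 0.0002961 / 0.005964 = 0.04965.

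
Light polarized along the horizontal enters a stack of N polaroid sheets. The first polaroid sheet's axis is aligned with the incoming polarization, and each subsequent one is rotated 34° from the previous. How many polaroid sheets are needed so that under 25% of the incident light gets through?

N = 5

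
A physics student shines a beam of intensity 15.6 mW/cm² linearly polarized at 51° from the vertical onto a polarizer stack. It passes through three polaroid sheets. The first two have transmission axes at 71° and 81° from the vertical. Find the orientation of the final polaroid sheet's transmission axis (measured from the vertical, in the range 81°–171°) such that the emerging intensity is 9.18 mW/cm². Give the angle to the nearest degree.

I₁ = I₀ cos²(71° − 51°) = I₀ cos²(20°) = 0.883 I₀.
I₂ = I₁ cos²(81° − 71°) = 0.883 I₀ · cos²(10°) = 0.8564 I₀.
Target fraction: 9.18 / 15.6 mW/cm² = 0.5885 of I₀.
Need I₃/I₀ = 0.5885, so cos²(θ − 81°) = 0.5885 / 0.8564 = 0.6871.
θ − 81° = arccos(√0.6871) = 34.0°, giving θ ≈ 81 + 34.0 = 115.0°.

θ ≈ 115°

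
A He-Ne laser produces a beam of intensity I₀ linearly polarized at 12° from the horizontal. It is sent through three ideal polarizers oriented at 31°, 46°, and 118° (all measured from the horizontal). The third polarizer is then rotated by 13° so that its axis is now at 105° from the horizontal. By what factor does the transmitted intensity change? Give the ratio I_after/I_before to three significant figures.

Before rotation:
I₁ = I₀ cos²(31° − 12°) = I₀ cos²(19°) = 0.894 I₀.
I₂ = I₁ cos²(46° − 31°) = 0.894 I₀ · cos²(15°) = 0.8341 I₀.
I₃ = I₂ cos²(118° − 46°) = 0.8341 I₀ · cos²(72°) = 0.07965 I₀.
After rotation:
I₁ = I₀ cos²(31° − 12°) = I₀ cos²(19°) = 0.894 I₀.
I₂ = I₁ cos²(46° − 31°) = 0.894 I₀ · cos²(15°) = 0.8341 I₀.
I₃ = I₂ cos²(105° − 46°) = 0.8341 I₀ · cos²(59°) = 0.2213 I₀.
Ratio = 0.2213 / 0.07965 = 2.778.

I_new/I_old ≈ 2.78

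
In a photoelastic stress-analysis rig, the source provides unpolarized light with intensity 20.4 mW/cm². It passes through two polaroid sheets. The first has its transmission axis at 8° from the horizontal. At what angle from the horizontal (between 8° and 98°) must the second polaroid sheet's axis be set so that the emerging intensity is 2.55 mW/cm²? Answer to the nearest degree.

θ ≈ 68°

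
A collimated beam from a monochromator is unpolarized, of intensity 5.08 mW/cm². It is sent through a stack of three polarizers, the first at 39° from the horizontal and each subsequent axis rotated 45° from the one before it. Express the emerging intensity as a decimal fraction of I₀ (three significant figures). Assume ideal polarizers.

Unpolarized light through the first polarizer → I₁ = 5.08 mW/cm²/2 = 2.54 mW/cm², polarized at 39°.
I₂ = I₁ · cos²(45°) = 2.54 · 0.5 = 1.27 mW/cm².
I₃ = I₂ · cos²(45°) = 1.27 · 0.5 = 0.635 mW/cm².
Transmitted fraction = 0.125.

I/I₀ ≈ 0.125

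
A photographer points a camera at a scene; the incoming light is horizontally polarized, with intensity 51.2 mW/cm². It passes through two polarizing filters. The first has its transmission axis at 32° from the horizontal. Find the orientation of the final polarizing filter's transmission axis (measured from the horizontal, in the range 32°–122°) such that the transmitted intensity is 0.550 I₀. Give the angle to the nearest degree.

θ ≈ 61°

I₁ = I₀ cos²(32° − 0°) = I₀ cos²(32°) = 0.7192 I₀.
Need I₂/I₀ = 0.55, so cos²(θ − 32°) = 0.55 / 0.7192 = 0.7648.
θ − 32° = arccos(√0.7648) = 29.0°, giving θ ≈ 32 + 29.0 = 61.0°.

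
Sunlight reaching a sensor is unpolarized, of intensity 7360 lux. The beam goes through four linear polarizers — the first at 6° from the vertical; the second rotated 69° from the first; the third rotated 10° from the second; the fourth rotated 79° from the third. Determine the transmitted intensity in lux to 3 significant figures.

I ≈ 16.7 lux

Unpolarized light through the first polarizer → I₁ = 7360 lux/2 = 3680 lux, polarized at 6°.
I₂ = I₁ · cos²(69°) = 3680 · 0.1284 = 472.6 lux.
I₃ = I₂ · cos²(10°) = 472.6 · 0.9698 = 458.4 lux.
I₄ = I₃ · cos²(79°) = 458.4 · 0.03641 = 16.69 lux.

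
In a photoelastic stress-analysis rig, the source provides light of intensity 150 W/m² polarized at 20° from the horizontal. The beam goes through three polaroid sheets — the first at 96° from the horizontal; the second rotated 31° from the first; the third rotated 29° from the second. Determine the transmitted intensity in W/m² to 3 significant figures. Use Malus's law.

I ≈ 4.93 W/m²

By Malus's law, I₁ = 150 W/m² · cos²(76°) = 8.779 W/m².
I₂ = I₁ · cos²(31°) = 8.779 · 0.7347 = 6.45 W/m².
I₃ = I₂ · cos²(29°) = 6.45 · 0.765 = 4.934 W/m².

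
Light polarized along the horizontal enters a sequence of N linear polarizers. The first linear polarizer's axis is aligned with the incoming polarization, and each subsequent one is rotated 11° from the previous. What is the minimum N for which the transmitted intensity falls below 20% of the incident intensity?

First polarizer is aligned with the polarization: full transmission.
Each further stage multiplies by cos²(11°) = 0.9636.
After N polarizers: T = 0.9636^(N−1). Require T < 0.20 ⇒ N−1 > ln(0.20)/ln(0.9636) = 43.40, so N−1 ≥ 44 and N = 45.
Check: N=45 gives T = 0.1956 < 0.20; N=44 gives T = 0.203.

N = 45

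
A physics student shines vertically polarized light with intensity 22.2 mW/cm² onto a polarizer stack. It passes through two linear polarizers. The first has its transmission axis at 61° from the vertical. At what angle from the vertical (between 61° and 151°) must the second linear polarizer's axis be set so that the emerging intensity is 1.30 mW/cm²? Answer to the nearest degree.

θ ≈ 121°

I₁ = I₀ cos²(61° − 0°) = I₀ cos²(61°) = 0.235 I₀.
Target fraction: 1.30 / 22.2 mW/cm² = 0.05856 of I₀.
Need I₂/I₀ = 0.05856, so cos²(θ − 61°) = 0.05856 / 0.235 = 0.2491.
θ − 61° = arccos(√0.2491) = 60.1°, giving θ ≈ 61 + 60.1 = 121.1°.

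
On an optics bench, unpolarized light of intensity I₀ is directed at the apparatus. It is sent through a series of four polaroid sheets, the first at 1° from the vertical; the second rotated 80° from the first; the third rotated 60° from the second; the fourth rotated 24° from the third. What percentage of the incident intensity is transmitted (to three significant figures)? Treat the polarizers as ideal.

Unpolarized light through the first polarizer → I₁ = ½ I₀, now polarized at 1°.
I₂ = I₁ cos²(80°) = 0.5 · 0.03015 I₀ = 0.01508 I₀.
I₃ = I₂ cos²(60°) = 0.01508 · 0.25 I₀ = 0.003769 I₀.
I₄ = I₃ cos²(24°) = 0.003769 · 0.8346 I₀ = 0.003146 I₀.
That is 0.3146% of the incident intensity.

≈ 0.315%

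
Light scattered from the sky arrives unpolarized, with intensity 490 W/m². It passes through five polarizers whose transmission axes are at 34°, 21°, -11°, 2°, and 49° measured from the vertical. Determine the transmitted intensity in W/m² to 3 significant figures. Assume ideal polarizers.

Unpolarized light through the first polarizer → I₁ = 490 W/m²/2 = 245 W/m², polarized at 34°.
I₂ = I₁ · cos²(13°) = 245 · 0.9494 = 232.6 W/m².
I₃ = I₂ · cos²(32°) = 232.6 · 0.7192 = 167.3 W/m².
I₄ = I₃ · cos²(13°) = 167.3 · 0.9494 = 158.8 W/m².
I₅ = I₄ · cos²(47°) = 158.8 · 0.4651 = 73.87 W/m².

I ≈ 73.9 W/m²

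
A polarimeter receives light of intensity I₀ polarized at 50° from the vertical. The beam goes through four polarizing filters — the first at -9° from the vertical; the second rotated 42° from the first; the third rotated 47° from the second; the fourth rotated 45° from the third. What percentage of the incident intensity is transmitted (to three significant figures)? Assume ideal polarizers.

≈ 3.41%

I₁ = I₀ cos²(-9° − 50°) = I₀ cos²(59°) = 0.2653 I₀.
I₂ = I₁ cos²(42°) = 0.2653 · 0.5523 I₀ = 0.1465 I₀.
I₃ = I₂ cos²(47°) = 0.1465 · 0.4651 I₀ = 0.06814 I₀.
I₄ = I₃ cos²(45°) = 0.06814 · 0.5 I₀ = 0.03407 I₀.
That is 3.407% of the incident intensity.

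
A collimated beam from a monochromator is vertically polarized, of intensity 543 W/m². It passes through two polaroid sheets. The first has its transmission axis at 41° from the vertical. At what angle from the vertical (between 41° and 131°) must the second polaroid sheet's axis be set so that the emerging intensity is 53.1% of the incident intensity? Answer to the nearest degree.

By Malus's law, I₁ = I₀ cos²(41° − 0°) = I₀ cos²(41°) = 0.5696 I₀.
Need I₂/I₀ = 0.531, so cos²(θ − 41°) = 0.531 / 0.5696 = 0.9323.
θ − 41° = arccos(√0.9323) = 15.1°, giving θ ≈ 41 + 15.1 = 56.1°.

θ ≈ 56°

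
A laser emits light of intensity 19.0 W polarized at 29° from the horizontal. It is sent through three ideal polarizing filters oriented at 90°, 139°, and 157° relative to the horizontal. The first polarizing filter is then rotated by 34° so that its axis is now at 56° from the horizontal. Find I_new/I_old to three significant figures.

I_new/I_old ≈ 0.117

Before rotation:
I₁ = I₀ cos²(90° − 29°) = I₀ cos²(61°) = 0.235 I₀.
I₂ = I₁ cos²(139° − 90°) = 0.235 I₀ · cos²(49°) = 0.1012 I₀.
I₃ = I₂ cos²(157° − 139°) = 0.1012 I₀ · cos²(18°) = 0.0915 I₀.
After rotation:
I₁ = I₀ cos²(56° − 29°) = I₀ cos²(27°) = 0.7939 I₀.
I₂ = I₁ cos²(139° − 56°) = 0.7939 I₀ · cos²(83°) = 0.01179 I₀.
I₃ = I₂ cos²(157° − 139°) = 0.01179 I₀ · cos²(18°) = 0.01067 I₀.
Ratio = 0.01067 / 0.0915 = 0.1166.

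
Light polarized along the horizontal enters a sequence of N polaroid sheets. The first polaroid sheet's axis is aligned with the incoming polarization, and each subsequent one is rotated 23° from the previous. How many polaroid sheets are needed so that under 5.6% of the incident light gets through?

N = 19

First polarizer is aligned with the polarization: full transmission.
Each further stage multiplies by cos²(23°) = 0.8473.
After N polarizers: T = 0.8473^(N−1). Require T < 0.056 ⇒ N−1 > ln(0.056)/ln(0.8473) = 17.40, so N−1 ≥ 18 and N = 19.
Check: N=19 gives T = 0.05069 < 0.056; N=18 gives T = 0.05983.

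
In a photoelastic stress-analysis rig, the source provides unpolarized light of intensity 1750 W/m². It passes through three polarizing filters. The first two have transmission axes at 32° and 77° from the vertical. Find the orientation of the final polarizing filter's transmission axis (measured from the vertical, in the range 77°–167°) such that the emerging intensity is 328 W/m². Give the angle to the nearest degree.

θ ≈ 107°

Unpolarized light through the first polarizer → I₁ = ½ I₀, now polarized at 32°.
I₂ = I₁ cos²(77° − 32°) = 0.5 I₀ · cos²(45°) = 0.25 I₀.
Target fraction: 328 / 1750 W/m² = 0.1874 of I₀.
Need I₃/I₀ = 0.1874, so cos²(θ − 77°) = 0.1874 / 0.25 = 0.7497.
θ − 77° = arccos(√0.7497) = 30.0°, giving θ ≈ 77 + 30.0 = 107.0°.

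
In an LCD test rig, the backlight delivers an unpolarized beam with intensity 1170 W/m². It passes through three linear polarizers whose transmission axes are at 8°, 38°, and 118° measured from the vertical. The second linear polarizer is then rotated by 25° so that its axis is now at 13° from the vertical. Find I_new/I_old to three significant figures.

Before rotation:
Unpolarized light through the first polarizer → I₁ = ½ I₀, now polarized at 8°.
I₂ = I₁ cos²(38° − 8°) = 0.5 I₀ · cos²(30°) = 0.375 I₀.
I₃ = I₂ cos²(118° − 38°) = 0.375 I₀ · cos²(80°) = 0.01131 I₀.
After rotation:
Unpolarized light through the first polarizer → I₁ = ½ I₀, now polarized at 8°.
I₂ = I₁ cos²(13° − 8°) = 0.5 I₀ · cos²(5°) = 0.4962 I₀.
Angle between axes 2 and 3: 75°. I₃ = 0.4962 I₀ · cos²(75°) = 0.03324 I₀.
Ratio = 0.03324 / 0.01131 = 2.94.

I_new/I_old ≈ 2.94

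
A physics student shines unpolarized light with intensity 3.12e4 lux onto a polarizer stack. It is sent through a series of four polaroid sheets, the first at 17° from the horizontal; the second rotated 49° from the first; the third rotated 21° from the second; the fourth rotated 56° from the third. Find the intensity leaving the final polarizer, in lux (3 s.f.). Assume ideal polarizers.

I ≈ 1830 lux

Unpolarized light through the first polarizer → I₁ = 3.12e4 lux/2 = 1.56e+04 lux, polarized at 17°.
I₂ = I₁ · cos²(49°) = 1.56e+04 · 0.4304 = 6714 lux.
I₃ = I₂ · cos²(21°) = 6714 · 0.8716 = 5852 lux.
I₄ = I₃ · cos²(56°) = 5852 · 0.3127 = 1830 lux.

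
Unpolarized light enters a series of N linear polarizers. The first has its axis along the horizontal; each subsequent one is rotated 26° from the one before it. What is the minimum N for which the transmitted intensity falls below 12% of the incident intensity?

First polarizer halves the unpolarized light: factor 1/2.
Each further stage multiplies by cos²(26°) = 0.8078.
After N polarizers: T = 0.5·0.8078^(N−1). Require T < 0.12 ⇒ N−1 > ln(0.12/0.5)/ln(0.8078) = 6.69, so N−1 ≥ 7 and N = 8.
Check: N=8 gives T = 0.1123 < 0.12; N=7 gives T = 0.139.

N = 8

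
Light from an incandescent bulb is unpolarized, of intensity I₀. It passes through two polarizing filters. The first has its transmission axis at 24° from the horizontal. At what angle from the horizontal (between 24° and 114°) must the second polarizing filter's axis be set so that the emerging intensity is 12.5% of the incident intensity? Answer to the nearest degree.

Unpolarized light through the first polarizer → I₁ = ½ I₀, now polarized at 24°.
Need I₂/I₀ = 0.125, so cos²(θ − 24°) = 0.125 / 0.5 = 0.25.
θ − 24° = arccos(√0.25) = 60.0°, giving θ ≈ 24 + 60.0 = 84.0°.

θ ≈ 84°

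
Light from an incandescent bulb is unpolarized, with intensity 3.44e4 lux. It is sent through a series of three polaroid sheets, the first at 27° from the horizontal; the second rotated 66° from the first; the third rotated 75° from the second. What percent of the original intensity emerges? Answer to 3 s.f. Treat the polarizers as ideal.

≈ 0.554%

Unpolarized light through the first polarizer → I₁ = 3.44e4 lux/2 = 1.72e+04 lux, polarized at 27°.
I₂ = I₁ · cos²(66°) = 1.72e+04 · 0.1654 = 2845 lux.
I₃ = I₂ · cos²(75°) = 2845 · 0.06699 = 190.6 lux.
That is 0.5541% of the incident intensity.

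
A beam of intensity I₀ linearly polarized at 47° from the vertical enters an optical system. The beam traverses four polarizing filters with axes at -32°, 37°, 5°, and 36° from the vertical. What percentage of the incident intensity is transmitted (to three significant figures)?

≈ 0.247%

I₁ = I₀ cos²(-32° − 47°) = I₀ cos²(79°) = 0.03641 I₀.
I₂ = I₁ cos²(37° + 32°) = 0.03641 I₀ · cos²(69°) = 0.004676 I₀.
I₃ = I₂ cos²(5° − 37°) = 0.004676 I₀ · cos²(32°) = 0.003363 I₀.
I₄ = I₃ cos²(36° − 5°) = 0.003363 I₀ · cos²(31°) = 0.002471 I₀.
That is 0.2471% of the incident intensity.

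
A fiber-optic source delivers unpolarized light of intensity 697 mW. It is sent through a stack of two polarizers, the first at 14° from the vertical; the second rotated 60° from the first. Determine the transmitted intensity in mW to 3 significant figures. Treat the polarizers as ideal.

I ≈ 87.1 mW

Unpolarized light through the first polarizer → I₁ = 697 mW/2 = 348.5 mW, polarized at 14°.
I₂ = I₁ · cos²(60°) = 348.5 · 0.25 = 87.13 mW.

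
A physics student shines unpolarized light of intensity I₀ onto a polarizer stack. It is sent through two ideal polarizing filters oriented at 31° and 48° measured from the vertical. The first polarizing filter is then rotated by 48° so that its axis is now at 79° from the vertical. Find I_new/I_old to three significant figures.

I_new/I_old ≈ 0.803

Before rotation:
Unpolarized light through the first polarizer → I₁ = ½ I₀, now polarized at 31°.
I₂ = I₁ cos²(48° − 31°) = 0.5 I₀ · cos²(17°) = 0.4573 I₀.
After rotation:
Unpolarized light through the first polarizer → I₁ = ½ I₀, now polarized at 79°.
I₂ = I₁ cos²(48° − 79°) = 0.5 I₀ · cos²(31°) = 0.3674 I₀.
Ratio = 0.3674 / 0.4573 = 0.8034.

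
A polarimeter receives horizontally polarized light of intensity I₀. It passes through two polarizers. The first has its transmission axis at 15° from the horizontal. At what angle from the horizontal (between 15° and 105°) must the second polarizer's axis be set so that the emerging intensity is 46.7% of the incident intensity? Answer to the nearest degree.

I₁ = I₀ cos²(15° − 0°) = I₀ cos²(15°) = 0.933 I₀.
Need I₂/I₀ = 0.467, so cos²(θ − 15°) = 0.467 / 0.933 = 0.5005.
θ − 15° = arccos(√0.5005) = 45.0°, giving θ ≈ 15 + 45.0 = 60.0°.

θ ≈ 60°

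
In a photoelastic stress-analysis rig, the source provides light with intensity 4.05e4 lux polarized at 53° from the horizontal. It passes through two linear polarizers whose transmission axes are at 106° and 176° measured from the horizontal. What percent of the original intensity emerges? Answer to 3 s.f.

I₁ = 4.05e4 lux · cos²(53°) = 1.467e+04 lux.
I₂ = I₁ · cos²(70°) = 1.467e+04 · 0.117 = 1716 lux.
That is 4.237% of the incident intensity.

≈ 4.24%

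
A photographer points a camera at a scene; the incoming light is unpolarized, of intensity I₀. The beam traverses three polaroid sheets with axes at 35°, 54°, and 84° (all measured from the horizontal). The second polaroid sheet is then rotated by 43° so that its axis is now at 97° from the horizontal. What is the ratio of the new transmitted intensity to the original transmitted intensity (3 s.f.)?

I_new/I_old ≈ 0.312

Before rotation:
Unpolarized light through the first polarizer → I₁ = ½ I₀, now polarized at 35°.
I₂ = I₁ cos²(54° − 35°) = 0.5 I₀ · cos²(19°) = 0.447 I₀.
I₃ = I₂ cos²(84° − 54°) = 0.447 I₀ · cos²(30°) = 0.3353 I₀.
After rotation:
Unpolarized light through the first polarizer → I₁ = ½ I₀, now polarized at 35°.
I₂ = I₁ cos²(97° − 35°) = 0.5 I₀ · cos²(62°) = 0.1102 I₀.
I₃ = I₂ cos²(84° − 97°) = 0.1102 I₀ · cos²(13°) = 0.1046 I₀.
Ratio = 0.1046 / 0.3353 = 0.3121.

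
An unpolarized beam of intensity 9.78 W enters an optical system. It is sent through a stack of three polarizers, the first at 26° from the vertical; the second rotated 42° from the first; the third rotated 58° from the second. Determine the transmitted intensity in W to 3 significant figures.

Unpolarized light through the first polarizer → I₁ = 9.78 W/2 = 4.89 W, polarized at 26°.
I₂ = I₁ · cos²(42°) = 4.89 · 0.5523 = 2.701 W.
I₃ = I₂ · cos²(58°) = 2.701 · 0.2808 = 0.7584 W.

I ≈ 0.758 W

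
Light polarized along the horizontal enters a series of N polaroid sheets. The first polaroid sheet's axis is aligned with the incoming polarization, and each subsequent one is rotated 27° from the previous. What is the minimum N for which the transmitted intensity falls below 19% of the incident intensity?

First polarizer is aligned with the polarization: full transmission.
Each further stage multiplies by cos²(27°) = 0.7939.
After N polarizers: T = 0.7939^(N−1). Require T < 0.19 ⇒ N−1 > ln(0.19)/ln(0.7939) = 7.20, so N−1 ≥ 8 and N = 9.
Check: N=9 gives T = 0.1578 < 0.19; N=8 gives T = 0.1988.

N = 9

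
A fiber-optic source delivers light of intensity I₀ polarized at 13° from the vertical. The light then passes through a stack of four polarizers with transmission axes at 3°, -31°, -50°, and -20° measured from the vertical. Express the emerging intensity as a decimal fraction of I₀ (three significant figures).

≈ 0.447 I₀

I₁ = I₀ cos²(3° − 13°) = I₀ cos²(10°) = 0.9698 I₀.
I₂ = I₁ cos²(-31° − 3°) = 0.9698 I₀ · cos²(34°) = 0.6666 I₀.
I₃ = I₂ cos²(-50° + 31°) = 0.6666 I₀ · cos²(19°) = 0.5959 I₀.
I₄ = I₃ cos²(-20° + 50°) = 0.5959 I₀ · cos²(30°) = 0.4469 I₀.
Transmitted fraction = 0.4469.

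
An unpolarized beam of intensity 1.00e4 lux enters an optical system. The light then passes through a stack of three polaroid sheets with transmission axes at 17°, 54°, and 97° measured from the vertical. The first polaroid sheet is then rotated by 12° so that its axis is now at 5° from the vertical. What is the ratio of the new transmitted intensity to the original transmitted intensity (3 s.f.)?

Before rotation:
Unpolarized light through the first polarizer → I₁ = ½ I₀, now polarized at 17°.
I₂ = I₁ cos²(54° − 17°) = 0.5 I₀ · cos²(37°) = 0.3189 I₀.
I₃ = I₂ cos²(97° − 54°) = 0.3189 I₀ · cos²(43°) = 0.1706 I₀.
After rotation:
Unpolarized light through the first polarizer → I₁ = ½ I₀, now polarized at 5°.
I₂ = I₁ cos²(54° − 5°) = 0.5 I₀ · cos²(49°) = 0.2152 I₀.
I₃ = I₂ cos²(97° − 54°) = 0.2152 I₀ · cos²(43°) = 0.1151 I₀.
Ratio = 0.1151 / 0.1706 = 0.6748.

I_new/I_old ≈ 0.675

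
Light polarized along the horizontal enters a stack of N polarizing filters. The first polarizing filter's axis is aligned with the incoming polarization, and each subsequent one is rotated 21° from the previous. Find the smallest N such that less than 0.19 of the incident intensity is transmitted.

N = 14

First polarizer is aligned with the polarization: full transmission.
Each further stage multiplies by cos²(21°) = 0.8716.
After N polarizers: T = 0.8716^(N−1). Require T < 0.19 ⇒ N−1 > ln(0.19)/ln(0.8716) = 12.08, so N−1 ≥ 13 and N = 14.
Check: N=14 gives T = 0.1675 < 0.19; N=13 gives T = 0.1922.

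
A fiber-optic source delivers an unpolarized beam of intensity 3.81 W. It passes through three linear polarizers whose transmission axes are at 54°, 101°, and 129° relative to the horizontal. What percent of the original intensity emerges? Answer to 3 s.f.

≈ 18.1%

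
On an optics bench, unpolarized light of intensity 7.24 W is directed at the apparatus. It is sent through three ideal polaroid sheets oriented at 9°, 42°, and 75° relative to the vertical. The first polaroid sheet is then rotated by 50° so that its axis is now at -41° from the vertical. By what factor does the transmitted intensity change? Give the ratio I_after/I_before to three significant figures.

I_new/I_old ≈ 0.0211

Before rotation:
Unpolarized light through the first polarizer → I₁ = ½ I₀, now polarized at 9°.
I₂ = I₁ cos²(42° − 9°) = 0.5 I₀ · cos²(33°) = 0.3517 I₀.
I₃ = I₂ cos²(75° − 42°) = 0.3517 I₀ · cos²(33°) = 0.2474 I₀.
After rotation:
Unpolarized light through the first polarizer → I₁ = ½ I₀, now polarized at -41°.
I₂ = I₁ cos²(42° + 41°) = 0.5 I₀ · cos²(83°) = 0.007426 I₀.
I₃ = I₂ cos²(75° − 42°) = 0.007426 I₀ · cos²(33°) = 0.005223 I₀.
Ratio = 0.005223 / 0.2474 = 0.02112.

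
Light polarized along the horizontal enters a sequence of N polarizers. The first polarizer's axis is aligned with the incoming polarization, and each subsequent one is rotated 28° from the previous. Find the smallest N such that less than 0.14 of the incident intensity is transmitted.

First polarizer is aligned with the polarization: full transmission.
Each further stage multiplies by cos²(28°) = 0.7796.
After N polarizers: T = 0.7796^(N−1). Require T < 0.14 ⇒ N−1 > ln(0.14)/ln(0.7796) = 7.90, so N−1 ≥ 8 and N = 9.
Check: N=9 gives T = 0.1364 < 0.14; N=8 gives T = 0.175.

N = 9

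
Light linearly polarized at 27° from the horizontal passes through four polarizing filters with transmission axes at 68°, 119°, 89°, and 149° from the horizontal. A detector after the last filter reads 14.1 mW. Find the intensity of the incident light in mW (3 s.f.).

I₀ ≈ 333 mW

By Malus's law, I₁ = I₀ cos²(68° − 27°) = I₀ cos²(41°) = 0.5696 I₀.
I₂ = I₁ cos²(119° − 68°) = 0.5696 I₀ · cos²(51°) = 0.2256 I₀.
I₃ = I₂ cos²(89° − 119°) = 0.2256 I₀ · cos²(30°) = 0.1692 I₀.
I₄ = I₃ cos²(149° − 89°) = 0.1692 I₀ · cos²(60°) = 0.0423 I₀.
So 14.1 mW = 0.0423 I₀, giving I₀ = 14.1/0.0423 = 333.4 mW.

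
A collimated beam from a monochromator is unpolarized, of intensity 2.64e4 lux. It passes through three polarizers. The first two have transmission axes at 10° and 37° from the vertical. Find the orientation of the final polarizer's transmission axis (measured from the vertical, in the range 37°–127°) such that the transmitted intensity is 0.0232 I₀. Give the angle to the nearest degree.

Unpolarized light through the first polarizer → I₁ = ½ I₀, now polarized at 10°.
I₂ = I₁ cos²(37° − 10°) = 0.5 I₀ · cos²(27°) = 0.3969 I₀.
Need I₃/I₀ = 0.0232, so cos²(θ − 37°) = 0.0232 / 0.3969 = 0.05845.
θ − 37° = arccos(√0.05845) = 76.0°, giving θ ≈ 37 + 76.0 = 113.0°.

θ ≈ 113°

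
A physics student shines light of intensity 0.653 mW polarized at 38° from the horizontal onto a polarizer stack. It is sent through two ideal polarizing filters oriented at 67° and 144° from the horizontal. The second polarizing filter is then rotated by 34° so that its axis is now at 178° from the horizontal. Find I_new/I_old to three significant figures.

Before rotation:
I₁ = I₀ cos²(67° − 38°) = I₀ cos²(29°) = 0.765 I₀.
I₂ = I₁ cos²(144° − 67°) = 0.765 I₀ · cos²(77°) = 0.03871 I₀.
After rotation:
I₁ = I₀ cos²(67° − 38°) = I₀ cos²(29°) = 0.765 I₀.
Angle between axes 1 and 2: 69°. I₂ = 0.765 I₀ · cos²(69°) = 0.09824 I₀.
Ratio = 0.09824 / 0.03871 = 2.538.

I_new/I_old ≈ 2.54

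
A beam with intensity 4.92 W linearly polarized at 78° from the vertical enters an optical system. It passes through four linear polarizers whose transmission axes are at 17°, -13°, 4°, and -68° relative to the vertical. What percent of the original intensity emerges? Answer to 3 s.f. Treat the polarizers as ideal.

≈ 1.54%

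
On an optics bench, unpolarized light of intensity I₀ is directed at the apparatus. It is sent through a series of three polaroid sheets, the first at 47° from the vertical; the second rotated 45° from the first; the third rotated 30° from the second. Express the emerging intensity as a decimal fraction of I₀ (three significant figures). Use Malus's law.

Unpolarized light through the first polarizer → I₁ = ½ I₀, now polarized at 47°.
I₂ = I₁ cos²(45°) = 0.5 · 0.5 I₀ = 0.25 I₀.
I₃ = I₂ cos²(30°) = 0.25 · 0.75 I₀ = 0.1875 I₀.
Transmitted fraction = 0.1875.

≈ 0.188 I₀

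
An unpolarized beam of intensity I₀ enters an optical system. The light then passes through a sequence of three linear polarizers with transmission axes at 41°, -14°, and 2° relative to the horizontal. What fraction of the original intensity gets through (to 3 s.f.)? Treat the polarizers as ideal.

Unpolarized light through the first polarizer → I₁ = ½ I₀, now polarized at 41°.
I₂ = I₁ cos²(-14° − 41°) = 0.5 I₀ · cos²(55°) = 0.1645 I₀.
I₃ = I₂ cos²(2° + 14°) = 0.1645 I₀ · cos²(16°) = 0.152 I₀.
Transmitted fraction = 0.152.

≈ 0.152 I₀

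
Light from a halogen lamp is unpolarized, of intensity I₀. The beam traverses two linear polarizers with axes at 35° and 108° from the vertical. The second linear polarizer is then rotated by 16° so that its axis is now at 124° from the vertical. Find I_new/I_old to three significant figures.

I_new/I_old ≈ 0.00356

Before rotation:
Unpolarized light through the first polarizer → I₁ = ½ I₀, now polarized at 35°.
I₂ = I₁ cos²(108° − 35°) = 0.5 I₀ · cos²(73°) = 0.04274 I₀.
After rotation:
Unpolarized light through the first polarizer → I₁ = ½ I₀, now polarized at 35°.
I₂ = I₁ cos²(124° − 35°) = 0.5 I₀ · cos²(89°) = 0.0001523 I₀.
Ratio = 0.0001523 / 0.04274 = 0.003563.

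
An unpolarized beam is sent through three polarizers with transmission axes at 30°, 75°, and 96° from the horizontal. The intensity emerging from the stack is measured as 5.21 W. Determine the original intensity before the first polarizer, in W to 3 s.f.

Unpolarized light through the first polarizer → I₁ = ½ I₀, now polarized at 30°.
I₂ = I₁ cos²(75° − 30°) = 0.5 I₀ · cos²(45°) = 0.25 I₀.
I₃ = I₂ cos²(96° − 75°) = 0.25 I₀ · cos²(21°) = 0.2179 I₀.
So 5.21 W = 0.2179 I₀, giving I₀ = 5.21/0.2179 = 23.91 W.

I₀ ≈ 23.9 W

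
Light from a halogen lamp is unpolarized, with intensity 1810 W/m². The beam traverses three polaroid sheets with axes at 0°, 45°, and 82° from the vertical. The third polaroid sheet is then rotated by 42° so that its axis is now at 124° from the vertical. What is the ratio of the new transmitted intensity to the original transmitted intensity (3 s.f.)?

I_new/I_old ≈ 0.0571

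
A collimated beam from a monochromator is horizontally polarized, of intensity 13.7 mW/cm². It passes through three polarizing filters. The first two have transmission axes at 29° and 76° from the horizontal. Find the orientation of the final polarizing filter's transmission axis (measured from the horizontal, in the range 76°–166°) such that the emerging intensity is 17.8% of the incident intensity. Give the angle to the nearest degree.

By Malus's law, I₁ = I₀ cos²(29° − 0°) = I₀ cos²(29°) = 0.765 I₀.
I₂ = I₁ cos²(76° − 29°) = 0.765 I₀ · cos²(47°) = 0.3558 I₀.
Need I₃/I₀ = 0.178, so cos²(θ − 76°) = 0.178 / 0.3558 = 0.5003.
θ − 76° = arccos(√0.5003) = 45.0°, giving θ ≈ 76 + 45.0 = 121.0°.

θ ≈ 121°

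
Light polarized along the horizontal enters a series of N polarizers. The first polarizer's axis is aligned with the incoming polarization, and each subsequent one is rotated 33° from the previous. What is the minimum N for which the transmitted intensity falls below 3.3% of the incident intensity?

N = 11

First polarizer is aligned with the polarization: full transmission.
Each further stage multiplies by cos²(33°) = 0.7034.
After N polarizers: T = 0.7034^(N−1). Require T < 0.033 ⇒ N−1 > ln(0.033)/ln(0.7034) = 9.69, so N−1 ≥ 10 and N = 11.
Check: N=11 gives T = 0.02964 < 0.033; N=10 gives T = 0.04214.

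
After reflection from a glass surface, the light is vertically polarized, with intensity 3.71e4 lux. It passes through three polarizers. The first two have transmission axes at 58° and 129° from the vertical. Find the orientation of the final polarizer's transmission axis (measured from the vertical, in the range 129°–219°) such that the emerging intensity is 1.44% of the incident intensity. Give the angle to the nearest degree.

θ ≈ 175°

I₁ = I₀ cos²(58° − 0°) = I₀ cos²(58°) = 0.2808 I₀.
I₂ = I₁ cos²(129° − 58°) = 0.2808 I₀ · cos²(71°) = 0.02976 I₀.
Need I₃/I₀ = 0.0144, so cos²(θ − 129°) = 0.0144 / 0.02976 = 0.4838.
θ − 129° = arccos(√0.4838) = 45.9°, giving θ ≈ 129 + 45.9 = 174.9°.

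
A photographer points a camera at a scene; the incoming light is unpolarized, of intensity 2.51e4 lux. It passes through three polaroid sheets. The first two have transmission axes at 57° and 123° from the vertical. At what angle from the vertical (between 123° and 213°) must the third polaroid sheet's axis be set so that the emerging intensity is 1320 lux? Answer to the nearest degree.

Unpolarized light through the first polarizer → I₁ = ½ I₀, now polarized at 57°.
I₂ = I₁ cos²(123° − 57°) = 0.5 I₀ · cos²(66°) = 0.08272 I₀.
Target fraction: 1320 / 2.51e4 lux = 0.05259 of I₀.
Need I₃/I₀ = 0.05259, so cos²(θ − 123°) = 0.05259 / 0.08272 = 0.6358.
θ − 123° = arccos(√0.6358) = 37.1°, giving θ ≈ 123 + 37.1 = 160.1°.

θ ≈ 160°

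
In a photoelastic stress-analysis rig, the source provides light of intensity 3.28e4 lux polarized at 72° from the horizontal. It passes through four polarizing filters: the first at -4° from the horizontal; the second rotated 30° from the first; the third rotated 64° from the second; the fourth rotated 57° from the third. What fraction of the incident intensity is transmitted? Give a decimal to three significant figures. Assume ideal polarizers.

By Malus's law, I₁ = 3.28e4 lux · cos²(76°) = 1920 lux.
I₂ = I₁ · cos²(30°) = 1920 · 0.75 = 1440 lux.
I₃ = I₂ · cos²(64°) = 1440 · 0.1922 = 276.7 lux.
I₄ = I₃ · cos²(57°) = 276.7 · 0.2966 = 82.07 lux.
Transmitted fraction = 0.002502.

I/I₀ ≈ 0.00250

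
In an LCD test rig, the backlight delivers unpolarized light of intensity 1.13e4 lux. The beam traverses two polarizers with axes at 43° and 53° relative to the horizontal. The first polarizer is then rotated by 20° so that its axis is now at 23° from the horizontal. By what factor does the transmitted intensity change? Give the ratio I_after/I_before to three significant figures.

Before rotation:
Unpolarized light through the first polarizer → I₁ = ½ I₀, now polarized at 43°.
I₂ = I₁ cos²(53° − 43°) = 0.5 I₀ · cos²(10°) = 0.4849 I₀.
After rotation:
Unpolarized light through the first polarizer → I₁ = ½ I₀, now polarized at 23°.
I₂ = I₁ cos²(53° − 23°) = 0.5 I₀ · cos²(30°) = 0.375 I₀.
Ratio = 0.375 / 0.4849 = 0.7733.

I_new/I_old ≈ 0.773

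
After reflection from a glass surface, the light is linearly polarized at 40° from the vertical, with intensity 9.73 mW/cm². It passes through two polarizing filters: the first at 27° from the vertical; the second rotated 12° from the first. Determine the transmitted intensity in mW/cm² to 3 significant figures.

I ≈ 8.84 mW/cm²

I₁ = 9.73 mW/cm² · cos²(13°) = 9.238 mW/cm².
I₂ = I₁ · cos²(12°) = 9.238 · 0.9568 = 8.838 mW/cm².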